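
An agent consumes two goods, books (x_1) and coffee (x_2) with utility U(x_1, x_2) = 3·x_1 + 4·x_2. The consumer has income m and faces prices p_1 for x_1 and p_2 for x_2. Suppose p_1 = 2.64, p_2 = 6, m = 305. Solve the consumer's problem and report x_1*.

x_1* = 115.5303

Linear utility — the consumer picks whichever good has higher MU/price: 3/2.64 = 1.1364 vs 4/6 = 0.6667.
x_1 gives more utility per dollar, so spend all income on x_1: x_1* = m/p_1, x_2* = 0.
Numerically: x_1* = 115.5303, x_2* = 0.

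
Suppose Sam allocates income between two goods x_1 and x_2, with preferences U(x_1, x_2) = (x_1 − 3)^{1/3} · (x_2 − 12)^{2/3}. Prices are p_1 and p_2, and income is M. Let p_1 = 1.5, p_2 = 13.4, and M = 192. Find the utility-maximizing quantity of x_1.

This is Cobb-Douglas in (x_1−3, x_2−12): tangency gives 1/3·p_2·(x_2−12) = 2/3·p_1·(x_1−3).
Substituting into the budget: x_1* = 3 + 1/3·(M − 3·p_1 − 12·p_2)/p_1, and x_2* = 12 + 2/3·(…)/p_2.
Discretionary income = 192 − 3·1.5 − 12·13.4 = 26.7; x_1* = 3 + 1/3·26.7/1.5 = 8.9333.

x_1* = 8.9333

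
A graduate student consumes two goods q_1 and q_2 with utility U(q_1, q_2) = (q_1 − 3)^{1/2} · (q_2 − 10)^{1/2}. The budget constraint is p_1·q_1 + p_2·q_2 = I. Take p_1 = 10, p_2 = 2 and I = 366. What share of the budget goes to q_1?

Discretionary income = 366 − 3·10 − 10·2 = 316; q_1* = 3 + 0.5·316/10 = 18.8; q_2* = 10 + 0.5·316/2 = 89.
Expenditure on q_1: 10·18.8 = 188; share = 0.5137.

share on q_1 = 0.5137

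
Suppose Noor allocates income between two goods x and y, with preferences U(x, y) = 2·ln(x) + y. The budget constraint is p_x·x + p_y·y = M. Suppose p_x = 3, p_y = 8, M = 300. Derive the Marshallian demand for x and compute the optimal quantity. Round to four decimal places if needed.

Set MRS = p_x/p_y: (2/x)/1 = p_x/p_y.
So x*(p_x,p_y) = 2·p_y/p_x, independent of income; and y* = (M − 2·p_y)/p_y.
At the given prices: x* = 2·8/3 = 5.3333.

x* = 5.3333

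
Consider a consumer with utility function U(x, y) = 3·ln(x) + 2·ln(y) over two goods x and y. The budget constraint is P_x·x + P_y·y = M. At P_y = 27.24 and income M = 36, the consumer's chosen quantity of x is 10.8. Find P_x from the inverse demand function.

The MRS is (3/2)·y/x. Set MRS = P_x/P_y.
Rearranging, P_y·y = (2/3)·P_x·x. Substituting into the budget gives P_x·x·(1 + (2/3)) = M.
Demand: x*(P_x,P_y,M) = 0.6·M/P_x and y* = 0.4·M/P_y.
Set x* = 10.8 in the demand function and solve for P_x: P_x = 2.

P_x = 2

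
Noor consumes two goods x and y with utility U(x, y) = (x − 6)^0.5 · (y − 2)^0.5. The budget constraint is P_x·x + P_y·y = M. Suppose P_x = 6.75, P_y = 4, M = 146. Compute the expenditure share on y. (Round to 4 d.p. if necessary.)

share on y = 0.3887

Let x' = x−6, y' = y−2. MRS = y'/x' = P_x/P_y.
Substituting into the budget: x* = 6 + 0.5·(M − 6·P_x − 2·P_y)/P_x, and y* = 2 + 0.5·(…)/P_y.
Discretionary income = 146 − 6·6.75 − 2·4 = 97.5; x* = 6 + 0.5·97.5/6.75 = 13.2222; y* = 2 + 0.5·97.5/4 = 14.1875.
Expenditure on y: 4·14.1875 = 56.75; share = 0.3887.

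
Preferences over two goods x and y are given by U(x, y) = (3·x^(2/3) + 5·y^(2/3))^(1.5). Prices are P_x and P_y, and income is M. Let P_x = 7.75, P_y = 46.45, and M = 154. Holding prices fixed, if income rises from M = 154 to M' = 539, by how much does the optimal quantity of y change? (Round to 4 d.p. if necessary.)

MRS = MU_x/MU_y = (3/5)·(y/x)^(1/3). Set equal to P_x/P_y.
Hence y/x = ((5/3)·P_x/P_y)^(1/(1/3)), i.e. raised to the 3 power.
Substitute y = (y/x)·x into the budget: x* = M/(P_x + P_y·(y/x)).
Numerically y/x = 0.021503, so x* = 154/(7.75 + 46.45·0.021503) = 17.6024 and y* = 0.021503·17.6024 = 0.3785.
At M' = 539: y* = 1.3248. Change: 1.3248 − 0.3785 = 0.9463.

Δy* = 0.9463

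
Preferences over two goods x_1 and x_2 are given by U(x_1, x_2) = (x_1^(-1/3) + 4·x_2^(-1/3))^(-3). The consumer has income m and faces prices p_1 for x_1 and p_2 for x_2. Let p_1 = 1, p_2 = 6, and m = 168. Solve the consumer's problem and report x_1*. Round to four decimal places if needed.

x_1* = 30.9579

Numerically x_2/x_1 = 0.737788, so x_1* = 168/(1 + 6·0.737788) = 30.9579.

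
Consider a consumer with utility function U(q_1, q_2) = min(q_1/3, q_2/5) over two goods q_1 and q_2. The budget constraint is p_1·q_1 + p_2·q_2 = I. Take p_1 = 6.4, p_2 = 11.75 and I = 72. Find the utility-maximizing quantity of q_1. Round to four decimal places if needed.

q_1* = 2.771

Leontief preferences: the optimum is at the kink where q_1/3 = q_2/5, i.e. q_2 = (5/3)·q_1.
Budget: p_1·q_1 + p_2·(5/3)·q_1 = I, so (3·p_1 + 5·p_2)·q_1 = 3·I.
Demand: q_1*(p_1,p_2,I) = 3·I/(3·p_1 + 5·p_2), q_2* = 5·I/(3·p_1 + 5·p_2).
Here 3·6.4 + 5·11.75 = 77.95, giving q_1* = 2.771.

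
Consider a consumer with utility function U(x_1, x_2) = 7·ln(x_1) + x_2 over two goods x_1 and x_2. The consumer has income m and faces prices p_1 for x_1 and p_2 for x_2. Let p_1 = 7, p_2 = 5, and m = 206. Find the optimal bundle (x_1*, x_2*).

Set MRS = p_1/p_2: (7/x_1)/1 = p_1/p_2.
So x_1*(p_1,p_2) = 7·p_2/p_1, independent of income; and x_2* = (m − 7·p_2)/p_2.
At the given prices: x_1* = 7·5/7 = 5, and x_2* = 34.2.

x_1* = 5, x_2* = 34.2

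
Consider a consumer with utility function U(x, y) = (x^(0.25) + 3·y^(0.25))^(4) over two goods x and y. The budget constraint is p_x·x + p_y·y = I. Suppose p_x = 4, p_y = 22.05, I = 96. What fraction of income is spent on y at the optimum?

share on y = 0.7101

From the CES first-order condition, (1/3)·(y/x)^(0.75) = p_x/p_y.
Hence y/x = (3·p_x/p_y)^(1/(0.75)), i.e. raised to the 4/3 power.
With the ratio pinned down, the budget gives x* = I/(p_x + p_y·(y/x)) and y* = (y/x)·x*.
Numerically y/x = 0.444321, so x* = 96/(4 + 22.05·0.444321) = 6.9579 and y* = 0.444321·6.9579 = 3.0915.
Expenditure on y: 22.05·3.0915 = 68.1684; share = 0.7101.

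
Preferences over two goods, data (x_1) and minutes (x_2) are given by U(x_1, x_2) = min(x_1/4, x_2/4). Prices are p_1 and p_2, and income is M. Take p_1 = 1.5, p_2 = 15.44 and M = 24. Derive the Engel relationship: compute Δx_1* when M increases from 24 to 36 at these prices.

Δx_1* = 0.7084

With perfect complements, no substitution: consume in ratio x_1:x_2 = 4:4.
Budget: p_1·x_1 + p_2·x_1 = M, so (4·p_1 + 4·p_2)·x_1 = 4·M.
Demand: x_1*(p_1,p_2,M) = 4·M/(4·p_1 + 4·p_2), x_2* = 4·M/(4·p_1 + 4·p_2).
Here 4·1.5 + 4·15.44 = 67.76, giving x_1* = 1.4168.
At M' = 36: x_1* = 2.1251. Change: 2.1251 − 1.4168 = 0.7084.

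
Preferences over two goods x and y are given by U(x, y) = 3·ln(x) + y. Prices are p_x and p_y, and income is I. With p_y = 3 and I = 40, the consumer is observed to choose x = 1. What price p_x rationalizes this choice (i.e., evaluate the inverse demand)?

Set MRS = p_x/p_y: (3/x)/1 = p_x/p_y.
So x*(p_x,p_y) = 3·p_y/p_x, independent of income; and y* = (I − 3·p_y)/p_y.
Set x* = 1 in the demand function and solve for p_x: p_x = 9.

p_x = 9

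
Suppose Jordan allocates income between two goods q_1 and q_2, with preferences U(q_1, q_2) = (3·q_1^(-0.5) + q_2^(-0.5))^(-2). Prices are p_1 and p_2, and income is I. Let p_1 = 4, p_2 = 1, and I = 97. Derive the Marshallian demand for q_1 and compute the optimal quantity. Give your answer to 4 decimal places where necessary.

q_1* = 18.613

From the CES first-order condition, 3·(q_2/q_1)^(1.5) = p_1/p_2.
Hence q_2/q_1 = ((1/3)·p_1/p_2)^(1/(1.5)), i.e. raised to the 2/3 power.
Substitute q_2 = (q_2/q_1)·q_1 into the budget: q_1* = I/(p_1 + p_2·(q_2/q_1)).
Numerically q_2/q_1 = 1.211414, so q_1* = 97/(4 + 1·1.211414) = 18.613.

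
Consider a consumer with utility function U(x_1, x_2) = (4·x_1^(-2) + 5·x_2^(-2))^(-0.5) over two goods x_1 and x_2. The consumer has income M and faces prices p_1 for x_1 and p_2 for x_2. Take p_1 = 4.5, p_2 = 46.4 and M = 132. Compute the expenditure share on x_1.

MU_x_1 ∝ 4·x_1^(-3), MU_x_2 ∝ 5·x_2^(-3), so MRS = (4/5)·(x_2/x_1)^(3) = p_1/p_2.
Solve for the ratio: x_2/x_1 = [(5/4)·p_1/p_2]^(1/3).
Substitute x_2 = (x_2/x_1)·x_1 into the budget: x_1* = M/(p_1 + p_2·(x_2/x_1)).
Numerically x_2/x_1 = 0.49492, so x_1* = 132/(4.5 + 46.4·0.49492) = 4.8062 and x_2* = 0.49492·4.8062 = 2.3787.
Expenditure on x_1: 4.5·4.8062 = 21.6281; share = 0.1638.

share on x_1 = 0.1638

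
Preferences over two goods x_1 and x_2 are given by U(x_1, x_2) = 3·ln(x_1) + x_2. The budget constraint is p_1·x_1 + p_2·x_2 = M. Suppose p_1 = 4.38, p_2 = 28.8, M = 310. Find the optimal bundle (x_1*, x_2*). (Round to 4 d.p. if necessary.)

Set MRS = p_1/p_2: (3/x_1)/1 = p_1/p_2.
So x_1*(p_1,p_2) = 3·p_2/p_1, independent of income; and x_2* = (M − 3·p_2)/p_2.
At the given prices: x_1* = 3·28.8/4.38 = 19.726, and x_2* = 7.7639.

x_1* = 19.726, x_2* = 7.7639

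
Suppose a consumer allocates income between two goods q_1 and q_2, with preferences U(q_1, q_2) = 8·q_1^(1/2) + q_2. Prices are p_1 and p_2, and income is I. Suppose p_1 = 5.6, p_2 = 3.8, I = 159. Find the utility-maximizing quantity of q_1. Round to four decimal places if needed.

Utility is quasi-linear in q_2; the FOC for q_1 is 4/√q_1 = p_1/p_2.
Solve: √q_1 = 4·p_2/p_1, so q_1*(p_1,p_2) = (4·p_2/p_1)², and q_2* = (I − p_1·q_1*)/p_2.
Plugging in: q_1* = (4·3.8/5.6)² = 7.3673.

q_1* = 7.3673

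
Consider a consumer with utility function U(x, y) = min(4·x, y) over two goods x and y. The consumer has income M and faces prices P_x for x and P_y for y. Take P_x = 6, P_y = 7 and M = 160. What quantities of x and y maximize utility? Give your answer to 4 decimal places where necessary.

Leontief preferences: the optimum is at the kink where x/1 = y/4, i.e. y = 4·x.
Budget: P_x·x + P_y·4·x = M, so (P_x + 4·P_y)·x = M.
Demand: x*(P_x,P_y,M) = M/(P_x + 4·P_y), y* = 4·M/(P_x + 4·P_y).
Here 6 + 4·7 = 34, giving x* = 4.7059 and y* = 18.8235.

x* = 4.7059, y* = 18.8235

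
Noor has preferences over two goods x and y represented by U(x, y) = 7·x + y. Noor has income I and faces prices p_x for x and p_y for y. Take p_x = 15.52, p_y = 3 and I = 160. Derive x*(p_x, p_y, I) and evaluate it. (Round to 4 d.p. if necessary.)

Perfect substitutes: compare marginal utility per dollar. 7/p_x vs 1/p_y → 0.451 vs 0.3333.
x gives more utility per dollar, so spend all income on x: x* = I/p_x, y* = 0.
Numerically: x* = 10.3093, y* = 0.

x* = 10.3093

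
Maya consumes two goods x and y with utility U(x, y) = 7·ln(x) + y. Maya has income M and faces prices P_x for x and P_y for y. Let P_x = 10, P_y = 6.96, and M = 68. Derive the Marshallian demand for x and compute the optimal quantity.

So x*(P_x,P_y) = 7·P_y/P_x, independent of income; and y* = (M − 7·P_y)/P_y.
At the given prices: x* = 7·6.96/10 = 4.872.

x* = 4.872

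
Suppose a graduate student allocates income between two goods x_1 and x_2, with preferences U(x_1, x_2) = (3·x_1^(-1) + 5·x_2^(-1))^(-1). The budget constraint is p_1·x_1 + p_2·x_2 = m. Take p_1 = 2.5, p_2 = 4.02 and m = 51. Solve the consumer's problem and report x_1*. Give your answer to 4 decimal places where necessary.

x_1* = 7.7359

MU_x_1 ∝ 3·x_1^(-2), MU_x_2 ∝ 5·x_2^(-2), so MRS = (3/5)·(x_2/x_1)^(2) = p_1/p_2.
Hence x_2/x_1 = ((5/3)·p_1/p_2)^(1/(2)), i.e. raised to the 0.5 power.
With the ratio pinned down, the budget gives x_1* = m/(p_1 + p_2·(x_2/x_1)) and x_2* = (x_2/x_1)·x_1*.
Numerically x_2/x_1 = 1.018079, so x_1* = 51/(2.5 + 4.02·1.018079) = 7.7359.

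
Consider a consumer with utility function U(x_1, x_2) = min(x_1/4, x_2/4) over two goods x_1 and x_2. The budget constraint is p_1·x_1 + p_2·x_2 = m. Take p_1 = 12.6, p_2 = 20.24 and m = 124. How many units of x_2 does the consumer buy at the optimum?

x_2* = 3.7759

Here 4·12.6 + 4·20.24 = 131.36, giving x_2* = 3.7759.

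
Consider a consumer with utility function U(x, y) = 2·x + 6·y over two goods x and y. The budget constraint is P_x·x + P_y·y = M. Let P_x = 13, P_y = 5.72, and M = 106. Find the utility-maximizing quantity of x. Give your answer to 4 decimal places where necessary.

Perfect substitutes: compare marginal utility per dollar. 2/P_x vs 6/P_y → 0.1538 vs 1.049.
y gives more utility per dollar, so spend all income on y: y* = M/P_y, x* = 0.
Numerically: x* = 0, y* = 18.5315.

x* = 0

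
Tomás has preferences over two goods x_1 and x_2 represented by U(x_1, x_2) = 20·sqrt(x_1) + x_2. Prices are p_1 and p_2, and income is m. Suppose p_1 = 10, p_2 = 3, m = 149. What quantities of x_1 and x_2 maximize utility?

x_1* = 9, x_2* = 19.6667

Thus x_1* = (10·p_2/p_1)² — independent of m — with the rest of income spent on x_2.
Plugging in: x_1* = (10·3/10)² = 9, x_2* = 19.6667.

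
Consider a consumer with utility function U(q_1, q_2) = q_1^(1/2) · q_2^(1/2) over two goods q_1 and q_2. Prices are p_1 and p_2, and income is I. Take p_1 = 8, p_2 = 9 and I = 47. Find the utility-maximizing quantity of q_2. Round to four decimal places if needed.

q_2* = 2.6111

The MRS is q_2/q_1. Set MRS = p_1/p_2.
So 0.5·p_2·q_2 = 0.5·p_1·q_1; combined with the budget, a share 0.5 of income goes to q_1.
Demand: q_1*(p_1,p_2,I) = 0.5·I/p_1 and q_2* = 0.5·I/p_2.
At p_1=8, p_2=9, I=47: q_2* = 0.5·47/9 = 2.6111.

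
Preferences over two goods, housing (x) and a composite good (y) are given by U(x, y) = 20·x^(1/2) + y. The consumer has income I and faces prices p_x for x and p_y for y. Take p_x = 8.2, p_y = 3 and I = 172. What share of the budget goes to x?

Set MRS = p_x/p_y: 10·x^(−1/2) = p_x/p_y.
Thus x* = (10·p_y/p_x)² — independent of I — with the rest of income spent on y.
Plugging in: x* = (10·3/8.2)² = 13.3849, y* = 20.748.
Expenditure on x: 8.2·13.3849 = 109.7561; share = 0.6381.

share on x = 0.6381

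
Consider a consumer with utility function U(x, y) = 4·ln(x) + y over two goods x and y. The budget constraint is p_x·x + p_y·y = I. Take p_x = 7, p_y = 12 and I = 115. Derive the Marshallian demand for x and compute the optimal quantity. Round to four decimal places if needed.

At the given prices: x* = 4·12/7 = 6.8571.

x* = 6.8571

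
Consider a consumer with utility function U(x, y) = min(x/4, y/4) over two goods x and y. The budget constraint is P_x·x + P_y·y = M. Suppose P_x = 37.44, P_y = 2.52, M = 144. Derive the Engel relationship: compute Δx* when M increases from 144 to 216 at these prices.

Here 4·37.44 + 4·2.52 = 159.84, giving x* = 3.6036.
At M' = 216: x* = 5.4054. Change: 5.4054 − 3.6036 = 1.8018.

Δx* = 1.8018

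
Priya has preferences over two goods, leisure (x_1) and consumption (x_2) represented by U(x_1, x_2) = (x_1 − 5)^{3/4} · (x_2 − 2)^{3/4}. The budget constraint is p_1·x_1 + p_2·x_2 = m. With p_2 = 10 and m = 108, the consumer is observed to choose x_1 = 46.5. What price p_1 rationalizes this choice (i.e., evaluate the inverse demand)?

p_1 = 1

Let x_1' = x_1−5, x_2' = x_2−2. MRS = x_2'/x_1' = p_1/p_2.
After buying the subsistence bundle (5, 2), a share 0.5 of the remaining income goes to x_1: x_1* = 5 + 0.5·(m − 5p_1 − 2p_2)/p_1.
Set x_1* = 46.5 in the demand function and solve for p_1: p_1 = 1.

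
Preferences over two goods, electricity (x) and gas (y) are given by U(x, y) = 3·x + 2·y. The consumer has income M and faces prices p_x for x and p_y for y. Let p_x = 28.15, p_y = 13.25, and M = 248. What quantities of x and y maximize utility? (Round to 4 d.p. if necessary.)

Perfect substitutes: compare marginal utility per dollar. 3/p_x vs 2/p_y → 0.1066 vs 0.1509.
y gives more utility per dollar, so spend all income on y: y* = M/p_y, x* = 0.
Numerically: x* = 0, y* = 18.717.

x* = 0, y* = 18.717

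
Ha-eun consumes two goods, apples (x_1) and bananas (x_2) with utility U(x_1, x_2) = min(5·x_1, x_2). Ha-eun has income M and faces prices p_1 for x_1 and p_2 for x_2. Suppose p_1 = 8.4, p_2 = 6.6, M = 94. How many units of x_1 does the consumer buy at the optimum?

Leontief preferences: the optimum is at the kink where x_1/1 = x_2/5, i.e. x_2 = 5·x_1.
Budget: p_1·x_1 + p_2·5·x_1 = M, so (p_1 + 5·p_2)·x_1 = M.
Demand: x_1*(p_1,p_2,M) = M/(p_1 + 5·p_2), x_2* = 5·M/(p_1 + 5·p_2).
Here 8.4 + 5·6.6 = 41.4, giving x_1* = 2.2705.

x_1* = 2.2705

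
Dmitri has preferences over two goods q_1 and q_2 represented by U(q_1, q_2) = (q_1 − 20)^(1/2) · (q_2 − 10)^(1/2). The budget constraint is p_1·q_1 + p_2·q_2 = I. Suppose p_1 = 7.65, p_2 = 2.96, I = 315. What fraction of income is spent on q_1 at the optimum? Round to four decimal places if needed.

share on q_1 = 0.6959

This is Cobb-Douglas in (q_1−20, q_2−10): tangency gives 0.5·p_2·(q_2−10) = 0.5·p_1·(q_1−20).
After buying the subsistence bundle (20, 10), a share 0.5 of the remaining income goes to q_1: q_1* = 20 + 0.5·(I − 20p_1 − 10p_2)/p_1.
Discretionary income = 315 − 20·7.65 − 10·2.96 = 132.4; q_1* = 20 + 0.5·132.4/7.65 = 28.6536; q_2* = 10 + 0.5·132.4/2.96 = 32.3649.
Expenditure on q_1: 7.65·28.6536 = 219.2; share = 0.6959.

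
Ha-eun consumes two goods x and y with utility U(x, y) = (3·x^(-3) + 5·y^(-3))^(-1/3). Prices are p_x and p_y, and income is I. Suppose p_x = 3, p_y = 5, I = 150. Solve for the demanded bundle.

x* = 18.75, y* = 18.75

From the CES first-order condition, (3/5)·(y/x)^(4) = p_x/p_y.
Solve for the ratio: y/x = [(5/3)·p_x/p_y]^(0.25).
Substitute y = (y/x)·x into the budget: x* = I/(p_x + p_y·(y/x)).
Numerically y/x = 1, so x* = 150/(3 + 5·1) = 18.75 and y* = 1·18.75 = 18.75.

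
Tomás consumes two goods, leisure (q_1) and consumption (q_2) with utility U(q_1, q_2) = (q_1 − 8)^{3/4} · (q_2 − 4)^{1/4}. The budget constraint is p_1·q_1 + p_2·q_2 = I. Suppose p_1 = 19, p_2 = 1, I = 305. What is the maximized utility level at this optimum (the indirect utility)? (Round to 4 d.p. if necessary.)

V = 9.3304

Let q_1' = q_1−8, q_2' = q_2−4. MRS = 3·q_2'/q_1' = p_1/p_2.
Substituting into the budget: q_1* = 8 + 0.75·(I − 8·p_1 − 4·p_2)/p_1, and q_2* = 4 + 0.25·(…)/p_2.
Discretionary income = 305 − 8·19 − 4·1 = 149; q_1* = 8 + 0.75·149/19 = 13.8816; q_2* = 4 + 0.25·149/1 = 41.25.
Utility at the optimum: U(13.8816, 41.25) = 9.3304.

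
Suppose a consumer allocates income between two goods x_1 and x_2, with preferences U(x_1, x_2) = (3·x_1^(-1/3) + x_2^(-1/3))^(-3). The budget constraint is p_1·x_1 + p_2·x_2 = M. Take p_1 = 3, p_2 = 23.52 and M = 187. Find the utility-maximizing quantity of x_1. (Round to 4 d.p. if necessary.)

MU_x_1 ∝ 3·x_1^(-4/3), MU_x_2 ∝ x_2^(-4/3), so MRS = 3·(x_2/x_1)^(4/3) = p_1/p_2.
Solve for the ratio: x_2/x_1 = [(1/3)·p_1/p_2]^(0.75).
Substitute x_2 = (x_2/x_1)·x_1 into the budget: x_1* = M/(p_1 + p_2·(x_2/x_1)).
Numerically x_2/x_1 = 0.093632, so x_1* = 187/(3 + 23.52·0.093632) = 35.9462.

x_1* = 35.9462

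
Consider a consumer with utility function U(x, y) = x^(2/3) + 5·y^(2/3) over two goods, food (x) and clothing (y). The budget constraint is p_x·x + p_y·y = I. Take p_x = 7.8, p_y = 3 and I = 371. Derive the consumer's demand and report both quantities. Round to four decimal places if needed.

Substitute y = (y/x)·x into the budget: x* = I/(p_x + p_y·(y/x)).
Numerically y/x = 2197, so x* = 371/(7.8 + 3·2197) = 0.0562 and y* = 2197·0.0562 = 123.5205.

x* = 0.0562, y* = 123.5205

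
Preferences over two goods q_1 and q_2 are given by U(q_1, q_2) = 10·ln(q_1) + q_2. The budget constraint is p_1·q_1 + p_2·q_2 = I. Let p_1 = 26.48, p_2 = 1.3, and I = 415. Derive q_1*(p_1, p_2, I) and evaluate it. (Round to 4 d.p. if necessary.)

MU_q_1 = 10/q_1, MU_q_2 = 1. Tangency: 10/q_1 = p_1/p_2.
So q_1*(p_1,p_2) = 10·p_2/p_1, independent of income; and q_2* = (I − 10·p_2)/p_2.
At the given prices: q_1* = 10·1.3/26.48 = 0.4909.

q_1* = 0.4909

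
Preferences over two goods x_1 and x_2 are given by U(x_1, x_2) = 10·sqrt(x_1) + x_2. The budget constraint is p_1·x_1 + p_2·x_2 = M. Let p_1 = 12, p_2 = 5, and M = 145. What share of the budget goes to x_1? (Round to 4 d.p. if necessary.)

Utility is quasi-linear in x_2; the FOC for x_1 is 5/√x_1 = p_1/p_2.
Thus x_1* = (5·p_2/p_1)² — independent of M — with the rest of income spent on x_2.
Plugging in: x_1* = (5·5/12)² = 4.3403, x_2* = 18.5833.
Expenditure on x_1: 12·4.3403 = 52.0833; share = 0.3592.

share on x_1 = 0.3592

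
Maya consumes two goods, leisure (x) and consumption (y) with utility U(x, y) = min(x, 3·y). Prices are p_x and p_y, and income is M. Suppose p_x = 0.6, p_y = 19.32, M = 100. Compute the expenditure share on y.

Leontief preferences: the optimum is at the kink where x/3 = y/1, i.e. y = (1/3)·x.
Budget: p_x·x + p_y·(1/3)·x = M, so (3·p_x + p_y)·x = 3·M.
Demand: x*(p_x,p_y,M) = 3·M/(3·p_x + p_y), y* = M/(3·p_x + p_y).
Here 3·0.6 + 19.32 = 21.12, giving x* = 14.2045 and y* = 4.7348.
Expenditure on y: 19.32·4.7348 = 91.4773; share = 0.9148.

share on y = 0.9148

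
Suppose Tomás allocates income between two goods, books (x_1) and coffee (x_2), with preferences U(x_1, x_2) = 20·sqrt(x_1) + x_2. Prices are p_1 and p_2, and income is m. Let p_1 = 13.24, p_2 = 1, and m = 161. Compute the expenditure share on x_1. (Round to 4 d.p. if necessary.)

share on x_1 = 0.0469

Utility is quasi-linear in x_2; the FOC for x_1 is 10/√x_1 = p_1/p_2.
Solve: √x_1 = 10·p_2/p_1, so x_1*(p_1,p_2) = (10·p_2/p_1)², and x_2* = (m − p_1·x_1*)/p_2.
Plugging in: x_1* = (10·1/13.24)² = 0.5705, x_2* = 153.4471.
Expenditure on x_1: 13.24·0.5705 = 7.5529; share = 0.0469.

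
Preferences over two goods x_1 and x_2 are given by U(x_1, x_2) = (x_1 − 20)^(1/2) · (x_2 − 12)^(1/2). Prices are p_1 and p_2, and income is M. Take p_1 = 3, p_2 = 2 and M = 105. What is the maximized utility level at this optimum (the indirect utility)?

MRS = (x_2−12)/(x_1−20). Tangency with p_1/p_2 gives x_2−12 = (p_1/p_2)·(x_1−20).
After buying the subsistence bundle (20, 12), a share 0.5 of the remaining income goes to x_1: x_1* = 20 + 0.5·(M − 20p_1 − 12p_2)/p_1.
Discretionary income = 105 − 20·3 − 12·2 = 21; x_1* = 20 + 0.5·21/3 = 23.5; x_2* = 12 + 0.5·21/2 = 17.25.
Utility at the optimum: U(23.5, 17.25) = 4.2866.

V = 4.2866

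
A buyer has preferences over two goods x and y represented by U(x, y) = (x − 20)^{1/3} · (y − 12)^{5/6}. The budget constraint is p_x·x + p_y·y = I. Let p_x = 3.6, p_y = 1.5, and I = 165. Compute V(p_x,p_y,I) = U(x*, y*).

After buying the subsistence bundle (20, 12), a share 2/7 of the remaining income goes to x: x* = 20 + 2/7·(I − 20p_x − 12p_y)/p_x.
Discretionary income = 165 − 20·3.6 − 12·1.5 = 75; x* = 20 + 2/7·75/3.6 = 25.9524; y* = 12 + 5/7·75/1.5 = 47.7143.
Utility at the optimum: U(25.9524, 47.7143) = 35.6669.

V = 35.6669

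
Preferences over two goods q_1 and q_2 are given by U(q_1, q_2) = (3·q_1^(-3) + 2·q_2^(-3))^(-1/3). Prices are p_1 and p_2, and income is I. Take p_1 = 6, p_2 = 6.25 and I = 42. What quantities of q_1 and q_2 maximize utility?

With the ratio pinned down, the budget gives q_1* = I/(p_1 + p_2·(q_2/q_1)) and q_2* = (q_2/q_1)·q_1*.
Numerically q_2/q_1 = 0.894427, so q_1* = 42/(6 + 6.25·0.894427) = 3.6238 and q_2* = 0.894427·3.6238 = 3.2412.

q_1* = 3.6238, q_2* = 3.2412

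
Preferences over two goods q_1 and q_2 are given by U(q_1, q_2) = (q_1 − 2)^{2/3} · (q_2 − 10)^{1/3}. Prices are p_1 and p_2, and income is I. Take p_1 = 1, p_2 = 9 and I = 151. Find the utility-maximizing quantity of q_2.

This is Cobb-Douglas in (q_1−2, q_2−10): tangency gives 2/3·p_2·(q_2−10) = 1/3·p_1·(q_1−2).
After buying the subsistence bundle (2, 10), a share 2/3 of the remaining income goes to q_1: q_1* = 2 + 2/3·(I − 2p_1 − 10p_2)/p_1.
Discretionary income = 151 − 2·1 − 10·9 = 59; q_2* = 10 + 1/3·59/9 = 12.1852.

q_2* = 12.1852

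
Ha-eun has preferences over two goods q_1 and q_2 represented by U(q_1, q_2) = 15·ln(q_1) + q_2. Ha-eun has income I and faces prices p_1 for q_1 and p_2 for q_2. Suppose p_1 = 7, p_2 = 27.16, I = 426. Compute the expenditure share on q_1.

MU_q_1 = 15/q_1, MU_q_2 = 1. Tangency: 15/q_1 = p_1/p_2.
So q_1*(p_1,p_2) = 15·p_2/p_1, independent of income; and q_2* = (I − 15·p_2)/p_2.
At the given prices: q_1* = 15·27.16/7 = 58.2, and q_2* = 0.6848.
Expenditure on q_1: 7·58.2 = 407.4; share = 0.9563.

share on q_1 = 0.9563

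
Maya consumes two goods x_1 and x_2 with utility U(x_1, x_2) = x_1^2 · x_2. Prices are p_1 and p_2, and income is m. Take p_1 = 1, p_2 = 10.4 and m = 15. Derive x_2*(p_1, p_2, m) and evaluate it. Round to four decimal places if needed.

The MRS is 2·x_2/x_1. Set MRS = p_1/p_2.
Rearranging, p_2·x_2 = (1/2)·p_1·x_1. Substituting into the budget gives p_1·x_1·(1 + (1/2)) = m.
Demand: x_1*(p_1,p_2,m) = 2/3·m/p_1 and x_2* = 1/3·m/p_2.
At p_1=1, p_2=10.4, m=15: x_2* = 1/3·15/10.4 = 0.4808.

x_2* = 0.4808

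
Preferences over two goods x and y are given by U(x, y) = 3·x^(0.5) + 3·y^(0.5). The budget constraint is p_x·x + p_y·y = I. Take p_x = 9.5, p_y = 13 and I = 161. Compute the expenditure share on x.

share on x = 0.5778

From the CES first-order condition, (y/x)^(0.5) = p_x/p_y.
Hence y/x = (p_x/p_y)^(1/(0.5)), i.e. raised to the 2 power.
Substitute y = (y/x)·x into the budget: x* = I/(p_x + p_y·(y/x)).
Numerically y/x = 0.534024, so x* = 161/(9.5 + 13·0.534024) = 9.7918 and y* = 0.534024·9.7918 = 5.2291.
Expenditure on x: 9.5·9.7918 = 93.0222; share = 0.5778.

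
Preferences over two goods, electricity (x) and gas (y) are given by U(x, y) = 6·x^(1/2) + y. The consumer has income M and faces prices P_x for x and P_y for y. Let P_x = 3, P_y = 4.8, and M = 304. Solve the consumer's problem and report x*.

MU_x = 3/√x, MU_y = 1. Tangency: 3/√x = P_x/P_y.
Solve: √x = 3·P_y/P_x, so x*(P_x,P_y) = (3·P_y/P_x)², and y* = (M − P_x·x*)/P_y.
Plugging in: x* = (3·4.8/3)² = 23.04.

x* = 23.04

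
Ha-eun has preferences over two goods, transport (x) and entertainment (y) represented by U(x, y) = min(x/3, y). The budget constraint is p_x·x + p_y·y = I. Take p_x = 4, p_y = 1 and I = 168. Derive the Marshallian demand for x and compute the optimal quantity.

x* = 38.7692

With perfect complements, no substitution: consume in ratio x:y = 3:1.
Budget: p_x·x + p_y·(1/3)·x = I, so (3·p_x + p_y)·x = 3·I.
Demand: x*(p_x,p_y,I) = 3·I/(3·p_x + p_y), y* = I/(3·p_x + p_y).
Here 3·4 + 1 = 13, giving x* = 38.7692.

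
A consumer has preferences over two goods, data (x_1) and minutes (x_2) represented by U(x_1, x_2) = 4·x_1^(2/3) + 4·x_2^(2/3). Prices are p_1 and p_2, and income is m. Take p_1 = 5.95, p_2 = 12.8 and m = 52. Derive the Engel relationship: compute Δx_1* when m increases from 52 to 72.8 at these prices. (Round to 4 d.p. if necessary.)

From the CES first-order condition, (x_2/x_1)^(1/3) = p_1/p_2.
Hence x_2/x_1 = (p_1/p_2)^(1/(1/3)), i.e. raised to the 3 power.
With the ratio pinned down, the budget gives x_1* = m/(p_1 + p_2·(x_2/x_1)) and x_2* = (x_2/x_1)·x_1*.
Numerically x_2/x_1 = 0.100443, so x_1* = 52/(5.95 + 12.8·0.100443) = 7.1866.
At m' = 72.8: x_1* = 10.0613. Change: 10.0613 − 7.1866 = 2.8746.

Δx_1* = 2.8746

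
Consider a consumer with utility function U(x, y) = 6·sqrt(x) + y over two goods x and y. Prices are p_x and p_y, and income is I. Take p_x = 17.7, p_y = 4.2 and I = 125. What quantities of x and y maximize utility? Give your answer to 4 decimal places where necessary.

x* = 0.5068, y* = 27.6263

Utility is quasi-linear in y; the FOC for x is 3/√x = p_x/p_y.
Solve: √x = 3·p_y/p_x, so x*(p_x,p_y) = (3·p_y/p_x)², and y* = (I − p_x·x*)/p_y.
Plugging in: x* = (3·4.2/17.7)² = 0.5068, y* = 27.6263.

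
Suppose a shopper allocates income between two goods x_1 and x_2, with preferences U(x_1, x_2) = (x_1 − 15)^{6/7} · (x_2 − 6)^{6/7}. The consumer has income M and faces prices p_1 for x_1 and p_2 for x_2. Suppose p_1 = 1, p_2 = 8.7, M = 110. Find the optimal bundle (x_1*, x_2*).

Let x_1' = x_1−15, x_2' = x_2−6. MRS = x_2'/x_1' = p_1/p_2.
After buying the subsistence bundle (15, 6), a share 0.5 of the remaining income goes to x_1: x_1* = 15 + 0.5·(M − 15p_1 − 6p_2)/p_1.
Discretionary income = 110 − 15·1 − 6·8.7 = 42.8; x_1* = 15 + 0.5·42.8/1 = 36.4; x_2* = 6 + 0.5·42.8/8.7 = 8.4598.

x_1* = 36.4, x_2* = 8.4598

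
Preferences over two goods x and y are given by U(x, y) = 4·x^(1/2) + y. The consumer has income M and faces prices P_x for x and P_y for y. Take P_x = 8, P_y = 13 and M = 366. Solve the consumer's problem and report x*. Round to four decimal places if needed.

x* = 10.5625

Utility is quasi-linear in y; the FOC for x is 2/√x = P_x/P_y.
Thus x* = (2·P_y/P_x)² — independent of M — with the rest of income spent on y.
Plugging in: x* = (2·13/8)² = 10.5625.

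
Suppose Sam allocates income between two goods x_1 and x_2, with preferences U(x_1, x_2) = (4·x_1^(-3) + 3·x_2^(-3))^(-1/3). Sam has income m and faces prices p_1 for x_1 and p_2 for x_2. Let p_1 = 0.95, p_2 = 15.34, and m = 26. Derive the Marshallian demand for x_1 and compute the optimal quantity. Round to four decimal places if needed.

Numerically x_2/x_1 = 0.464237, so x_1* = 26/(0.95 + 15.34·0.464237) = 3.2213.

x_1* = 3.2213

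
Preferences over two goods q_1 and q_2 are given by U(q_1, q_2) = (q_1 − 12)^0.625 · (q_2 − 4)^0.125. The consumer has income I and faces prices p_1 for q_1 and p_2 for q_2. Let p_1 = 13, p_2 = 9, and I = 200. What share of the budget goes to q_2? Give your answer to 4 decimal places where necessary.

MRS = 5·(q_2−4)/(q_1−12). Tangency with p_1/p_2 gives q_2−4 = (1/5)·(p_1/p_2)·(q_1−12).
After buying the subsistence bundle (12, 4), a share 5/6 of the remaining income goes to q_1: q_1* = 12 + 5/6·(I − 12p_1 − 4p_2)/p_1.
Discretionary income = 200 − 12·13 − 4·9 = 8; q_1* = 12 + 5/6·8/13 = 12.5128; q_2* = 4 + 1/6·8/9 = 4.1481.
Expenditure on q_2: 9·4.1481 = 37.3333; share = 0.1867.

share on q_2 = 0.1867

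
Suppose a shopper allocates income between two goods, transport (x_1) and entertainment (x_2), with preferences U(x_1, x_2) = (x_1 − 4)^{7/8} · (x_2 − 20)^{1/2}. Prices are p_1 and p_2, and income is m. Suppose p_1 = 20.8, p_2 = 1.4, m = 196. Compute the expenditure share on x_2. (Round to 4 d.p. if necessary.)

Let x_1' = x_1−4, x_2' = x_2−20. MRS = (7/4)·x_2'/x_1' = p_1/p_2.
Substituting into the budget: x_1* = 4 + 7/11·(m − 4·p_1 − 20·p_2)/p_1, and x_2* = 20 + 4/11·(…)/p_2.
Discretionary income = 196 − 4·20.8 − 20·1.4 = 84.8; x_1* = 4 + 7/11·84.8/20.8 = 6.5944; x_2* = 20 + 4/11·84.8/1.4 = 42.026.
Expenditure on x_2: 1.4·42.026 = 58.8364; share = 0.3002.

share on x_2 = 0.3002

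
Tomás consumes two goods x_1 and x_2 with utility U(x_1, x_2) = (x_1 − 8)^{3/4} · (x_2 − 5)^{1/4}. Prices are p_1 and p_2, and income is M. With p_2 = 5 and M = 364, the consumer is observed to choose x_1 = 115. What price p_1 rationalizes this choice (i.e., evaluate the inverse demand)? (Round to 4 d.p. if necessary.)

Let x_1' = x_1−8, x_2' = x_2−5. MRS = 3·x_2'/x_1' = p_1/p_2.
Substituting into the budget: x_1* = 8 + 0.75·(M − 8·p_1 − 5·p_2)/p_1, and x_2* = 5 + 0.25·(…)/p_2.
Set x_1* = 115 in the demand function and solve for p_1: p_1 = 2.25.

p_1 = 2.25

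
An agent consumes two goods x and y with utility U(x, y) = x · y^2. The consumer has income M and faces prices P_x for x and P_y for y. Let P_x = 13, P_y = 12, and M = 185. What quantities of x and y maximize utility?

x* = 4.7436, y* = 10.2778

MU_x/MU_y = (y)/(2·x); tangency sets this equal to P_x/P_y.
So P_y·y = 2·P_x·x; combined with the budget, a share 1/3 of income goes to x.
Demand: x*(P_x,P_y,M) = 1/3·M/P_x and y* = 2/3·M/P_y.
At P_x=13, P_y=12, M=185: x* = 1/3·185/13 = 4.7436, y* = 10.2778.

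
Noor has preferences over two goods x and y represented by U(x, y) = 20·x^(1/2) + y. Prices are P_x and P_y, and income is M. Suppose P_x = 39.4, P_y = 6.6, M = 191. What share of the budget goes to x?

Plugging in: x* = (10·6.6/39.4)² = 2.8061, y* = 12.1881.
Expenditure on x: 39.4·2.8061 = 110.5584; share = 0.5788.

share on x = 0.5788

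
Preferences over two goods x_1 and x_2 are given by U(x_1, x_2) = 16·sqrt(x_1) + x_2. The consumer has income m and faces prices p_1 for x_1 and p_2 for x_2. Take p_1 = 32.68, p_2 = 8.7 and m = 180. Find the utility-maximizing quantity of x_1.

x_1* = 4.5358

MU_x_1 = 8/√x_1, MU_x_2 = 1. Tangency: 8/√x_1 = p_1/p_2.
Thus x_1* = (8·p_2/p_1)² — independent of m — with the rest of income spent on x_2.
Plugging in: x_1* = (8·8.7/32.68)² = 4.5358.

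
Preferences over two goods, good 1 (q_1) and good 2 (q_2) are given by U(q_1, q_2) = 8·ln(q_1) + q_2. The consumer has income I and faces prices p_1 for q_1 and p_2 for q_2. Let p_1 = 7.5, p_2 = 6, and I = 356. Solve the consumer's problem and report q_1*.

MU_q_1 = 8/q_1, MU_q_2 = 1. Tangency: 8/q_1 = p_1/p_2.
So q_1*(p_1,p_2) = 8·p_2/p_1, independent of income; and q_2* = (I − 8·p_2)/p_2.
At the given prices: q_1* = 8·6/7.5 = 6.4.

q_1* = 6.4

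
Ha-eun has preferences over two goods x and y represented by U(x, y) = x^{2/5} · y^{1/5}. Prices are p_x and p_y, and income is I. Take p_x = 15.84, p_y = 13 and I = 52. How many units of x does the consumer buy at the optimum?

The MRS is 2·y/x. Set MRS = p_x/p_y.
So 0.4·p_y·y = 0.2·p_x·x; combined with the budget, a share 2/3 of income goes to x.
Demand: x*(p_x,p_y,I) = 2/3·I/p_x and y* = 1/3·I/p_y.
At p_x=15.84, p_y=13, I=52: x* = 2/3·52/15.84 = 2.1886.

x* = 2.1886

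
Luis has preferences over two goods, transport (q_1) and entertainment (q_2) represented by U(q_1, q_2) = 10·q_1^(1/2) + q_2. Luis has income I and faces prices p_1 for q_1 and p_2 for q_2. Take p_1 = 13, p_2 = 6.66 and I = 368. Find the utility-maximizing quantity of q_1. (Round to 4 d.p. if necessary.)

q_1* = 6.5615

Set MRS = p_1/p_2: 5·q_1^(−1/2) = p_1/p_2.
Thus q_1* = (5·p_2/p_1)² — independent of I — with the rest of income spent on q_2.
Plugging in: q_1* = (5·6.66/13)² = 6.5615.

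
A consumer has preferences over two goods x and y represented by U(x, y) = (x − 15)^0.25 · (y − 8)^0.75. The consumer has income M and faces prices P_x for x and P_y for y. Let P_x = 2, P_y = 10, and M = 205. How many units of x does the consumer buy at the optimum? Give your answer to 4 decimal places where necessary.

MRS = (1/3)·(y−8)/(x−15). Tangency with P_x/P_y gives y−8 = 3·(P_x/P_y)·(x−15).
Substituting into the budget: x* = 15 + 0.25·(M − 15·P_x − 8·P_y)/P_x, and y* = 8 + 0.75·(…)/P_y.
Discretionary income = 205 − 15·2 − 8·10 = 95; x* = 15 + 0.25·95/2 = 26.875.

x* = 26.875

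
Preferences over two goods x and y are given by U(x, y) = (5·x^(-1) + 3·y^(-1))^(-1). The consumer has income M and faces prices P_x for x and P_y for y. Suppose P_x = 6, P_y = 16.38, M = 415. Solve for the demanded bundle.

x* = 30.3383, y* = 14.2228

MRS = MU_x/MU_y = (5/3)·(y/x)^(2). Set equal to P_x/P_y.
Hence y/x = ((3/5)·P_x/P_y)^(1/(2)), i.e. raised to the 0.5 power.
With the ratio pinned down, the budget gives x* = M/(P_x + P_y·(y/x)) and y* = (y/x)·x*.
Numerically y/x = 0.468807, so x* = 415/(6 + 16.38·0.468807) = 30.3383 and y* = 0.468807·30.3383 = 14.2228.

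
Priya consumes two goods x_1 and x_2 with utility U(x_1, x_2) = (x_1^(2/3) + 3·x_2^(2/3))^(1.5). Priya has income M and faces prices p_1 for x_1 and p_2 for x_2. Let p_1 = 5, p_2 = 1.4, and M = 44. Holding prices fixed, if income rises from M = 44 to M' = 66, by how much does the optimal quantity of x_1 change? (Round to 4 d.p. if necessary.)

With the ratio pinned down, the budget gives x_1* = M/(p_1 + p_2·(x_2/x_1)) and x_2* = (x_2/x_1)·x_1*.
Numerically x_2/x_1 = 1229.956268, so x_1* = 44/(5 + 1.4·1229.956268) = 0.0255.
At M' = 66: x_1* = 0.0382. Change: 0.0382 − 0.0255 = 0.0127.

Δx_1* = 0.0127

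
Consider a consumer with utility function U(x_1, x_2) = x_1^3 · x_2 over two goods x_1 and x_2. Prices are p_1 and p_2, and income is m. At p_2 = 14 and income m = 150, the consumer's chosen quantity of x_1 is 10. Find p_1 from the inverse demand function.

p_1 = 11.25

Tangency: MRS = 3·x_2/x_1 = p_1/p_2.
So 3·p_2·x_2 = p_1·x_1; combined with the budget, a share 0.75 of income goes to x_1.
Demand: x_1*(p_1,p_2,m) = 0.75·m/p_1 and x_2* = 0.25·m/p_2.
Set x_1* = 10 in the demand function and solve for p_1: p_1 = 11.25.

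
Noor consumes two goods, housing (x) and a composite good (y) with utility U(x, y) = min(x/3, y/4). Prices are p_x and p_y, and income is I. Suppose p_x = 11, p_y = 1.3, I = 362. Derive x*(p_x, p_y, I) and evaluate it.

With perfect complements, no substitution: consume in ratio x:y = 3:4.
Budget: p_x·x + p_y·(4/3)·x = I, so (3·p_x + 4·p_y)·x = 3·I.
Demand: x*(p_x,p_y,I) = 3·I/(3·p_x + 4·p_y), y* = 4·I/(3·p_x + 4·p_y).
Here 3·11 + 4·1.3 = 38.2, giving x* = 28.4293.

x* = 28.4293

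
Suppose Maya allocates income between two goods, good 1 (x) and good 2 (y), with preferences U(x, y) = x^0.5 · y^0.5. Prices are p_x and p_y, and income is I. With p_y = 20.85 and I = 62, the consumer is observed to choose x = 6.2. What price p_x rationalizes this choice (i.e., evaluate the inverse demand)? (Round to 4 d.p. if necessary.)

The MRS is y/x. Set MRS = p_x/p_y.
Rearranging, p_y·y = p_x·x. Substituting into the budget gives p_x·x·(1 + 1) = I.
Demand: x*(p_x,p_y,I) = 0.5·I/p_x and y* = 0.5·I/p_y.
Set x* = 6.2 in the demand function and solve for p_x: p_x = 5.

p_x = 5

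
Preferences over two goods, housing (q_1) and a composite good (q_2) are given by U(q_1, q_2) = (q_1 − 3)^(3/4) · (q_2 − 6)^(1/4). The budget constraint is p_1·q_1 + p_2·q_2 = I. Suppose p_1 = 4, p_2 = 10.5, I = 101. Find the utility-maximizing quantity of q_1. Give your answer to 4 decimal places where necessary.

Substituting into the budget: q_1* = 3 + 0.75·(I − 3·p_1 − 6·p_2)/p_1, and q_2* = 6 + 0.25·(…)/p_2.
Discretionary income = 101 − 3·4 − 6·10.5 = 26; q_1* = 3 + 0.75·26/4 = 7.875.

q_1* = 7.875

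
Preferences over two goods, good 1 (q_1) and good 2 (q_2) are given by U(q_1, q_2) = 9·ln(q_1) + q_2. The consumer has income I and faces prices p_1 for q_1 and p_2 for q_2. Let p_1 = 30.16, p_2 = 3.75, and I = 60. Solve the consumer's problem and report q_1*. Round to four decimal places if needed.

q_1* = 1.119

At the given prices: q_1* = 9·3.75/30.16 = 1.119.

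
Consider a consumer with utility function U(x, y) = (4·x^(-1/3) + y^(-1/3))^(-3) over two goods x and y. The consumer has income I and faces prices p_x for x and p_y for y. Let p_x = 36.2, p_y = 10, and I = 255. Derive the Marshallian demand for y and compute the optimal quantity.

From the CES first-order condition, 4·(y/x)^(4/3) = p_x/p_y.
Solve for the ratio: y/x = [(1/4)·p_x/p_y]^(0.75).
With the ratio pinned down, the budget gives x* = I/(p_x + p_y·(y/x)) and y* = (y/x)·x*.
Numerically y/x = 0.927869, so x* = 255/(36.2 + 10·0.927869) = 5.607 and y* = 0.927869·5.607 = 5.2026.

y* = 5.2026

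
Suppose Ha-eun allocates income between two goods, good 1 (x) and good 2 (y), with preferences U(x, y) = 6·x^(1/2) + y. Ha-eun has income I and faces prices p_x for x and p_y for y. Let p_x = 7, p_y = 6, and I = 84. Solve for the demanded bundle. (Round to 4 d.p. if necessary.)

Plugging in: x* = (3·6/7)² = 6.6122, y* = 6.2857.

x* = 6.6122, y* = 6.2857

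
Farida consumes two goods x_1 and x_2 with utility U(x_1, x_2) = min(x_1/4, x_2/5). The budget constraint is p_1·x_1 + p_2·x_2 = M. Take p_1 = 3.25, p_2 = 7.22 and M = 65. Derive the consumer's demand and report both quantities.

x_1* = 5.2953, x_2* = 6.6191

With perfect complements, no substitution: consume in ratio x_1:x_2 = 4:5.
Budget: p_1·x_1 + p_2·(5/4)·x_1 = M, so (4·p_1 + 5·p_2)·x_1 = 4·M.
Demand: x_1*(p_1,p_2,M) = 4·M/(4·p_1 + 5·p_2), x_2* = 5·M/(4·p_1 + 5·p_2).
Here 4·3.25 + 5·7.22 = 49.1, giving x_1* = 5.2953 and x_2* = 6.6191.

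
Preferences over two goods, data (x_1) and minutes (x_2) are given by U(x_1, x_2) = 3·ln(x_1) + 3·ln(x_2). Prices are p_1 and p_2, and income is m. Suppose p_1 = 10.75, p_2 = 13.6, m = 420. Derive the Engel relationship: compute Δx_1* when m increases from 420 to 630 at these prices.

Δx_1* = 9.7674

MU_x_1/MU_x_2 = (3·x_2)/(3·x_1); tangency sets this equal to p_1/p_2.
Rearranging, p_2·x_2 = p_1·x_1. Substituting into the budget gives p_1·x_1·(1 + 1) = m.
Demand: x_1*(p_1,p_2,m) = 0.5·m/p_1 and x_2* = 0.5·m/p_2.
At p_1=10.75, p_2=13.6, m=420: x_1* = 0.5·420/10.75 = 19.5349.
At m' = 630: x_1* = 29.3023. Change: 29.3023 − 19.5349 = 9.7674.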